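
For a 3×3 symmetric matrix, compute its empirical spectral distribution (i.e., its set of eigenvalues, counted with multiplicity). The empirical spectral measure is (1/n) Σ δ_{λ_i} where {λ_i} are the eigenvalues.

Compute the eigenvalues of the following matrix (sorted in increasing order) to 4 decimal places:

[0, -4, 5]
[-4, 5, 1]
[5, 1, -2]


Since M is real symmetric, all three eigenvalues are real; they are the roots of det(λI − M) = λ³ − (tr M) λ² + s λ − det M, where s is the sum of the principal 2×2 minors.
tr M = 0 + 5 + (-2) = 3.
s = (0·5 − (-4)²) + (0·(-2) − 5²) + (5·(-2) − 1²) = -16 + (-25) + (-11) = -52.
det M (expand along row 1) = 0·(-11) − (-4)·3 + 5·(-29) = -133.
Characteristic polynomial: λ³ − 3λ² − 52λ + 133 = 0.
Substitute λ = y + (tr M)/3 = y + 1.000000 to remove the quadratic term: y³ + p·y + q = 0 with p = s − (tr M)²/3 = -55.000000 and q = −2(tr M)³/27 + (tr M)·s/3 − det M = 79.000000.
Three real roots ⇒ use the trigonometric (Viète) form: r = 2√(−p/3) = 8.563488, φ = arccos(3q/(p·r)) = arccos(-0.503193) = 2.098086 rad.
y_k = r·cos(φ/3 − 2πk/3) for k = 0, 1, 2 gives y = 6.553235, 1.497410, -8.050645.
λ_k = y_k + 1.000000 gives λ = 7.5532, 2.4974, -7.0506 (check: the sum is 3.0000 = tr M).

Eigenvalues sorted in increasing order: [-7.0506, 2.4974, 7.5532].


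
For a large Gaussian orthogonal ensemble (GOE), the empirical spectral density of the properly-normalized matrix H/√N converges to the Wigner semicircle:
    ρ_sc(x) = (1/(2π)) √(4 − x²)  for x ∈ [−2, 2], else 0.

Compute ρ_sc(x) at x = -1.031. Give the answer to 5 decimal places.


ρ_sc(x) = (1/(2π)) √(4 − x²). With x = -1.031:
  4 − x² = 4 − (-1.031)² = 4 − 1.062961 = 2.937039.
  √(4 − x²) = 1.713779.
  1/(2π) = 0.159155.
  ρ_sc(-1.031) = 0.159155 · 1.713779 = 0.272756.

Rounded to 5 decimal places: ρ_sc(-1.031) ≈ 0.27276.


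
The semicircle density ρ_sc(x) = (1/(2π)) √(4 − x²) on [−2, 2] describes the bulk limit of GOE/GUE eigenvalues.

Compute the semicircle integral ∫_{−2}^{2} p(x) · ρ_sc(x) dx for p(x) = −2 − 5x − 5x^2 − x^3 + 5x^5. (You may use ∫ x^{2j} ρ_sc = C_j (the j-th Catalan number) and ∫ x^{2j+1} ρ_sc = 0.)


Write p(x) = Σ a_i x^i, split into monomials and integrate each against ρ_sc separately.
Using ∫ x^{2j} ρ_sc = C_j = (1/(j+1)) C(2j, j) (Catalan numbers) and ∫ x^{2j+1} ρ_sc = 0 (odd monomials vanish by symmetry):
  i = 0 (even): a_0 · C_{0} = -2 · 1 = -2
  i = 1 (odd): ∫ x^1 ρ_sc = 0 (vanishes)
  i = 2 (even): a_2 · C_{1} = -5 · 1 = -5
  i = 3 (odd): ∫ x^3 ρ_sc = 0 (vanishes)
  i = 5 (odd): ∫ x^5 ρ_sc = 0 (vanishes)

Summing the contributions: ∫_{−2}^{2} p(x) ρ_sc(x) dx = (-2) + (-5) = -7.


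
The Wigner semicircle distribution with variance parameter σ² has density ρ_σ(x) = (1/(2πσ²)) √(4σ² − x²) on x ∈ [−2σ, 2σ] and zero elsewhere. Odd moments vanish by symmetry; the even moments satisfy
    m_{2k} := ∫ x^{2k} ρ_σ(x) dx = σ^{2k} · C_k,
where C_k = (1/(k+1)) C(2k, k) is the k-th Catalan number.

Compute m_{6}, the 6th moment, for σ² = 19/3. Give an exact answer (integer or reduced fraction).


By the scaled semicircle moment identity, m_{2k} = σ^{2k} · C_k with k = 3.
C_3 = (1/(k+1)) · C(2k, k) = (1/4) · C(6, 3) = (1/4) · 20 = 5.
σ^{2k} = (σ²)^k = (19/3)^3 = 6859/27.

Therefore m_{6} = σ^{6} · C_3 = (6859/27) · 5 = 34295/27.


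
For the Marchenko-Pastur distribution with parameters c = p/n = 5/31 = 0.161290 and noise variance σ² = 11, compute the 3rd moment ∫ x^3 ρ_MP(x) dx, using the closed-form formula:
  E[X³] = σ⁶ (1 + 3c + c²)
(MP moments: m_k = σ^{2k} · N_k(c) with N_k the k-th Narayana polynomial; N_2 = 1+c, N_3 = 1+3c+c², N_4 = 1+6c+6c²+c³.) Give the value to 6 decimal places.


E[X³] = σ⁶ (1 + 3c + c²) (third MP moment). With σ² = 11 (so σ⁶ = 1331) and c = 5/31 = 0.161290: E[X³] = 1331 · (1 + 3·0.161290 + (0.161290)²) = 1331 · 1.509886.

So E[X^3] = 2009.657648.


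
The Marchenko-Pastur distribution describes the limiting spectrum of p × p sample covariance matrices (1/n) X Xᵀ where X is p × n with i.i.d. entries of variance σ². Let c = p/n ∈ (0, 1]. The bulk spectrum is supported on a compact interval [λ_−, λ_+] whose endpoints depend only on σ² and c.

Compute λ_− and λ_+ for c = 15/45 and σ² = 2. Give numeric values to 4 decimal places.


c = 15/45 = 0.333333; √c = 0.577350.
λ_− = σ² (1 − √c)² = 2 · (1 − 0.577350)² = 2 · (0.422650)² = 0.357266.
λ_+ = σ² (1 + √c)² = 2 · (1 + 0.577350)² = 2 · (1.577350)² = 4.976068.

Rounded to 4 decimal places: λ_− ≈ 0.3573, λ_+ ≈ 4.9761.


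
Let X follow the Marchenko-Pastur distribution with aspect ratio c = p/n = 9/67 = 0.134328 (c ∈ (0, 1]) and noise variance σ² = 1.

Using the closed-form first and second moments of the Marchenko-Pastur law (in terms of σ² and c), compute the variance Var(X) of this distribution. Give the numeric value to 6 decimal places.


Recall the MP moments m_1 = E[X] = σ² and m_2 = E[X²] = σ⁴ (1 + c).
m_1 = E[X] = σ² = 1, so m_1² = 1.
m_2 = E[X²] = σ⁴ (1 + c) = 1 · (1 + 0.134328) = 1 · 1.134328 = 1.134328.
(Note m_2 − m_1² simplifies to c · σ⁴ = 0.134328 · 1.)

Var(X) = m_2 − m_1² = 1.134328 − 1 = 0.134328.


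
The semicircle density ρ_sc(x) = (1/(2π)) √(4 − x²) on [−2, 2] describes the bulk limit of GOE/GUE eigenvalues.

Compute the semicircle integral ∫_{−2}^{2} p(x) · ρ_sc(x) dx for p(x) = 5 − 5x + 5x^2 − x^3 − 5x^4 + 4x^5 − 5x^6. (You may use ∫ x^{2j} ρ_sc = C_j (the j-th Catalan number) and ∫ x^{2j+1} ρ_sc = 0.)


Write p(x) = Σ a_i x^i, split into monomials and integrate each against ρ_sc separately.
Using ∫ x^{2j} ρ_sc = C_j = (1/(j+1)) C(2j, j) (Catalan numbers) and ∫ x^{2j+1} ρ_sc = 0 (odd monomials vanish by symmetry):
  i = 0 (even): a_0 · C_{0} = 5 · 1 = 5
  i = 1 (odd): ∫ x^1 ρ_sc = 0 (vanishes)
  i = 2 (even): a_2 · C_{1} = 5 · 1 = 5
  i = 3 (odd): ∫ x^3 ρ_sc = 0 (vanishes)
  i = 4 (even): a_4 · C_{2} = -5 · 2 = -10
  i = 5 (odd): ∫ x^5 ρ_sc = 0 (vanishes)
  i = 6 (even): a_6 · C_{3} = -5 · 5 = -25

Summing the contributions: ∫_{−2}^{2} p(x) ρ_sc(x) dx = 5 + 5 + (-10) + (-25) = -25.


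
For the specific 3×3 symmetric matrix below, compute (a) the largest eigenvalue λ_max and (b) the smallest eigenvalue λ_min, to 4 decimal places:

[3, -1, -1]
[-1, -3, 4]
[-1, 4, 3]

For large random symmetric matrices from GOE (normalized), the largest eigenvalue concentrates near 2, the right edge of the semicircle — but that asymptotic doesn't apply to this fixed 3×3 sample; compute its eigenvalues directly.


Since M is real symmetric, all three eigenvalues are real; they are the roots of det(λI − M) = λ³ − (tr M) λ² + s λ − det M, where s is the sum of the principal 2×2 minors.
tr M = 3 + (-3) + 3 = 3.
s = (3·(-3) − (-1)²) + (3·3 − (-1)²) + ((-3)·3 − 4²) = -10 + 8 + (-25) = -27.
det M (expand along row 1) = 3·(-25) − (-1)·1 + (-1)·(-7) = -67.
Characteristic polynomial: λ³ − 3λ² − 27λ + 67 = 0.
Substitute λ = y + (tr M)/3 = y + 1.000000 to remove the quadratic term: y³ + p·y + q = 0 with p = s − (tr M)²/3 = -30.000000 and q = −2(tr M)³/27 + (tr M)·s/3 − det M = 38.000000.
Three real roots ⇒ use the trigonometric (Viète) form: r = 2√(−p/3) = 6.324555, φ = arccos(3q/(p·r)) = arccos(-0.600833) = 2.215339 rad.
y_k = r·cos(φ/3 − 2πk/3) for k = 0, 1, 2 gives y = 4.677106, 1.348385, -6.025491.
λ_k = y_k + 1.000000 gives λ = 5.6771, 2.3484, -5.0255 (check: the sum is 3.0000 = tr M).

Hence λ_max = 5.6771 and λ_min = -5.0255.


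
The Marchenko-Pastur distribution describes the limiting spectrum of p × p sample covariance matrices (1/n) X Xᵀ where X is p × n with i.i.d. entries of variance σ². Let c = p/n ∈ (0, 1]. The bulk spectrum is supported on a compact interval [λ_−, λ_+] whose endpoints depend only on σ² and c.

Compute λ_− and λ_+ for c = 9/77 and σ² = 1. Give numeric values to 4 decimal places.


c = 9/77 = 0.116883; √c = 0.341882.
λ_− = σ² (1 − √c)² = 1 · (1 − 0.341882)² = 1 · (0.658118)² = 0.433120.
λ_+ = σ² (1 + √c)² = 1 · (1 + 0.341882)² = 1 · (1.341882)² = 1.800647.

Rounded to 4 decimal places: λ_− ≈ 0.4331, λ_+ ≈ 1.8006.


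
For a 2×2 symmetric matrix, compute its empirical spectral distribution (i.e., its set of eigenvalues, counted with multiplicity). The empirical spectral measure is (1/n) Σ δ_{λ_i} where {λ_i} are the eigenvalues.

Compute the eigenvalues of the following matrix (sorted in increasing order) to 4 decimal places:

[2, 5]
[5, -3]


Since M is real symmetric, both eigenvalues are real; they are the roots of det(λI − M) = λ² − (tr M) λ + det M.
tr M = 2 + (-3) = -1.
det M = 2·(-3) − 5² = -6 − 25 = -31.
Characteristic polynomial: λ² + λ − 31 = 0.
Discriminant Δ = (tr M)² − 4·det M = 1 − (-124) = 125; √Δ = 11.180340.
λ = (tr M ± √Δ)/2 = (-1 ± 11.180340)/2, giving (tr M − √Δ)/2 = -6.0902 and (tr M + √Δ)/2 = 5.0902.

Eigenvalues sorted in increasing order: [-6.0902, 5.0902].


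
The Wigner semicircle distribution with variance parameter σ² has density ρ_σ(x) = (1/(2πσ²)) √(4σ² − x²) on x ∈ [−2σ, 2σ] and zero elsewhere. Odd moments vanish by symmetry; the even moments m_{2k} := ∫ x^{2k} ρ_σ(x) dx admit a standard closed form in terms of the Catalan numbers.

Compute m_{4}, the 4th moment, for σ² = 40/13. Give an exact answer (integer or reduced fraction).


By the scaled semicircle moment identity, m_{2k} = σ^{2k} · C_k with k = 2.
C_2 = (1/(k+1)) · C(2k, k) = (1/3) · C(4, 2) = (1/3) · 6 = 2.
σ^{2k} = (σ²)^k = (40/13)^2 = 1600/169.

Therefore m_{4} = σ^{4} · C_2 = (1600/169) · 2 = 3200/169.


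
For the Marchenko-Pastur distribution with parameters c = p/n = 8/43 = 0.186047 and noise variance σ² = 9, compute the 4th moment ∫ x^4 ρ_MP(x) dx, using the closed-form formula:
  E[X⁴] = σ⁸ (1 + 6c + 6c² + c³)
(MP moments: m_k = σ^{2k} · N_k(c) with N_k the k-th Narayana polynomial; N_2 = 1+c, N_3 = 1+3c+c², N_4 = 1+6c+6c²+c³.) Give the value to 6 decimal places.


E[X⁴] = σ⁸ (1 + 6c + 6c² + c³) (fourth MP moment). With σ² = 9 (so σ⁸ = 6561) and c = 8/43 = 0.186047: E[X⁴] = 6561 · (1 + 6·0.186047 + 6·(0.186047)² + (0.186047)³) = 6561 · 2.330399.

So E[X^4] = 15289.745092.


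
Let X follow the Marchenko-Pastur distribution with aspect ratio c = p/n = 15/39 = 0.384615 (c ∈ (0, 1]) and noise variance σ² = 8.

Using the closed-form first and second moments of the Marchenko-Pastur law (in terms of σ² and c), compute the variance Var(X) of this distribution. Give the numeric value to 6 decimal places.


Recall the MP moments m_1 = E[X] = σ² and m_2 = E[X²] = σ⁴ (1 + c).
m_1 = E[X] = σ² = 8, so m_1² = 64.
m_2 = E[X²] = σ⁴ (1 + c) = 64 · (1 + 0.384615) = 64 · 1.384615 = 88.615385.
(Note m_2 − m_1² simplifies to c · σ⁴ = 0.384615 · 64.)

Var(X) = m_2 − m_1² = 88.615385 − 64 = 24.615385.


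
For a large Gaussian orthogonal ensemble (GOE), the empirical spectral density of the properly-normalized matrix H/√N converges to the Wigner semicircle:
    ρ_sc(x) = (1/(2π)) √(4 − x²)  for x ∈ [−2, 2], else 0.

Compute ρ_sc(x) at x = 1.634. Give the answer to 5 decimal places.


ρ_sc(x) = (1/(2π)) √(4 − x²). With x = 1.634:
  4 − x² = 4 − (1.634)² = 4 − 2.669956 = 1.330044.
  √(4 − x²) = 1.153275.
  1/(2π) = 0.159155.
  ρ_sc(1.634) = 0.159155 · 1.153275 = 0.183549.

Rounded to 5 decimal places: ρ_sc(1.634) ≈ 0.18355.


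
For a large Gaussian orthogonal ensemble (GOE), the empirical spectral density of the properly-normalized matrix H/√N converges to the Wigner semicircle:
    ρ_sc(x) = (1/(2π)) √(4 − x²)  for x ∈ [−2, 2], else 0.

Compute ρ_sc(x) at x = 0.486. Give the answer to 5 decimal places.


ρ_sc(x) = (1/(2π)) √(4 − x²). With x = 0.486:
  4 − x² = 4 − (0.486)² = 4 − 0.236196 = 3.763804.
  √(4 − x²) = 1.940053.
  1/(2π) = 0.159155.
  ρ_sc(0.486) = 0.159155 · 1.940053 = 0.308769.

Rounded to 5 decimal places: ρ_sc(0.486) ≈ 0.30877.


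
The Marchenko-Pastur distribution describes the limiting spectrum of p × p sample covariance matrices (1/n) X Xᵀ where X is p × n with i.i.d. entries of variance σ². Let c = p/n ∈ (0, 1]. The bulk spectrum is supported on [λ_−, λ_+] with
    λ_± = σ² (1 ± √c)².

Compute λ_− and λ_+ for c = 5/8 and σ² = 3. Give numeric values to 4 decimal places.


c = 5/8 = 0.625000; √c = 0.790569.
λ_− = σ² (1 − √c)² = 3 · (1 − 0.790569)² = 3 · (0.209431)² = 0.131584.
λ_+ = σ² (1 + √c)² = 3 · (1 + 0.790569)² = 3 · (1.790569)² = 9.618416.

Rounded to 4 decimal places: λ_− ≈ 0.1316, λ_+ ≈ 9.6184.


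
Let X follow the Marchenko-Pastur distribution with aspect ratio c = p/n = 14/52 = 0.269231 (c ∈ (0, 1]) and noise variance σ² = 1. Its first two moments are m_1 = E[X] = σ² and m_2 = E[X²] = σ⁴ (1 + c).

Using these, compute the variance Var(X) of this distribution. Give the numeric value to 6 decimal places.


m_1 = E[X] = σ² = 1, so m_1² = 1.
m_2 = E[X²] = σ⁴ (1 + c) = 1 · (1 + 0.269231) = 1 · 1.269231 = 1.269231.
(Note m_2 − m_1² simplifies to c · σ⁴ = 0.269231 · 1.)

Var(X) = m_2 − m_1² = 1.269231 − 1 = 0.269231.


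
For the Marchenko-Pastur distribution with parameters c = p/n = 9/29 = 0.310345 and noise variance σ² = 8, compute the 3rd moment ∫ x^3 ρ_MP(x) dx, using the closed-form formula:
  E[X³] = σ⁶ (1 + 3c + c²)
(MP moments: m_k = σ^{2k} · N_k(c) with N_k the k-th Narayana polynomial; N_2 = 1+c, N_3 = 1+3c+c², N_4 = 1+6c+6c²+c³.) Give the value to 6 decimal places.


E[X³] = σ⁶ (1 + 3c + c²) (third MP moment). With σ² = 8 (so σ⁶ = 512) and c = 9/29 = 0.310345: E[X³] = 512 · (1 + 3·0.310345 + (0.310345)²) = 512 · 2.027348.

So E[X^3] = 1038.002378.


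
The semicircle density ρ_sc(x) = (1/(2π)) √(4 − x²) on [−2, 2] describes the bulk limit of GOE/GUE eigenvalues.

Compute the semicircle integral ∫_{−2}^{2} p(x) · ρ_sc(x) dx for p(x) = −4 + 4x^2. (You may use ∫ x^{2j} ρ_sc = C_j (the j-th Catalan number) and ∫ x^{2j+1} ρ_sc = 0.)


Write p(x) = Σ a_i x^i, split into monomials and integrate each against ρ_sc separately.
Using ∫ x^{2j} ρ_sc = C_j = (1/(j+1)) C(2j, j) (Catalan numbers) and ∫ x^{2j+1} ρ_sc = 0 (odd monomials vanish by symmetry):
  i = 0 (even): a_0 · C_{0} = -4 · 1 = -4
  i = 2 (even): a_2 · C_{1} = 4 · 1 = 4

Summing the contributions: ∫_{−2}^{2} p(x) ρ_sc(x) dx = (-4) + 4 = 0.


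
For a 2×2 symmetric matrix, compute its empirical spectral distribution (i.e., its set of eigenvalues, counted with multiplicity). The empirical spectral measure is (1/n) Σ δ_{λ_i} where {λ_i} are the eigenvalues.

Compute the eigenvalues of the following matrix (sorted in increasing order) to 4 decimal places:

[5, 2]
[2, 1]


Since M is real symmetric, both eigenvalues are real; they are the roots of det(λI − M) = λ² − (tr M) λ + det M.
tr M = 5 + 1 = 6.
det M = 5·1 − 2² = 5 − 4 = 1.
Characteristic polynomial: λ² − 6λ + 1 = 0.
Discriminant Δ = (tr M)² − 4·det M = 36 − 4 = 32; √Δ = 5.656854.
λ = (tr M ± √Δ)/2 = (6 ± 5.656854)/2, giving (tr M − √Δ)/2 = 0.1716 and (tr M + √Δ)/2 = 5.8284.

Eigenvalues sorted in increasing order: [0.1716, 5.8284].


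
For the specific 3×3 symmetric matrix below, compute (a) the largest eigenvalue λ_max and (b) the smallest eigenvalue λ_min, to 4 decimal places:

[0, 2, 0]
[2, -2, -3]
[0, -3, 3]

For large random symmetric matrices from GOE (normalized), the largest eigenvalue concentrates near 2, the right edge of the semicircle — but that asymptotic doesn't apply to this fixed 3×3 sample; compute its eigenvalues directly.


Since M is real symmetric, all three eigenvalues are real; they are the roots of det(λI − M) = λ³ − (tr M) λ² + s λ − det M, where s is the sum of the principal 2×2 minors.
tr M = 0 + (-2) + 3 = 1.
s = (0·(-2) − 2²) + (0·3 − 0²) + ((-2)·3 − (-3)²) = -4 + 0 + (-15) = -19.
det M (expand along row 1) = 0·(-15) − 2·6 + 0·(-6) = -12.
Characteristic polynomial: λ³ − λ² − 19λ + 12 = 0.
Substitute λ = y + (tr M)/3 = y + 0.333333 to remove the quadratic term: y³ + p·y + q = 0 with p = s − (tr M)²/3 = -19.333333 and q = −2(tr M)³/27 + (tr M)·s/3 − det M = 5.592593.
Three real roots ⇒ use the trigonometric (Viète) form: r = 2√(−p/3) = 5.077182, φ = arccos(3q/(p·r)) = arccos(-0.170925) = 1.742564 rad.
y_k = r·cos(φ/3 − 2πk/3) for k = 0, 1, 2 gives y = 4.244493, 0.290541, -4.535034.
λ_k = y_k + 0.333333 gives λ = 4.5778, 0.6239, -4.2017 (check: the sum is 1.0000 = tr M).

Hence λ_max = 4.5778 and λ_min = -4.2017.


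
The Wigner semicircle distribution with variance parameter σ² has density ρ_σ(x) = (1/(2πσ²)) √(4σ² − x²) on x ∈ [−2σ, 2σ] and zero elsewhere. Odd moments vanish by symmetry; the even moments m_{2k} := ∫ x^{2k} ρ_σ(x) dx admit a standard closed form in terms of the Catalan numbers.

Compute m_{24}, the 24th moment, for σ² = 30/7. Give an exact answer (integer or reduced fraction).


By the scaled semicircle moment identity, m_{2k} = σ^{2k} · C_k with k = 12.
C_12 = (1/(k+1)) · C(2k, k) = (1/13) · C(24, 12) = (1/13) · 2704156 = 208012.
σ^{2k} = (σ²)^k = (30/7)^12 = 531441000000000000/13841287201.

Therefore m_{24} = σ^{24} · C_12 = (531441000000000000/13841287201) · 208012 = 15792300756000000000000/1977326743.


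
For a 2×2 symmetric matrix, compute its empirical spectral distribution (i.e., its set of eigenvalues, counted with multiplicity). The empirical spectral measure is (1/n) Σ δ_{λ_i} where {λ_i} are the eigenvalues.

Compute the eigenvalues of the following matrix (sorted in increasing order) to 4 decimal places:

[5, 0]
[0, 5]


Since M is real symmetric, both eigenvalues are real; they are the roots of det(λI − M) = λ² − (tr M) λ + det M.
tr M = 5 + 5 = 10.
det M = 5·5 − 0² = 25 − 0 = 25.
Characteristic polynomial: λ² − 10λ + 25 = 0.
Discriminant Δ = (tr M)² − 4·det M = 100 − 100 = 0; √Δ = 0.000000.
λ = (tr M ± √Δ)/2 = (10 ± 0.000000)/2, giving (tr M − √Δ)/2 = 5.0000 and (tr M + √Δ)/2 = 5.0000.

Eigenvalues sorted in increasing order: [5.0000, 5.0000].


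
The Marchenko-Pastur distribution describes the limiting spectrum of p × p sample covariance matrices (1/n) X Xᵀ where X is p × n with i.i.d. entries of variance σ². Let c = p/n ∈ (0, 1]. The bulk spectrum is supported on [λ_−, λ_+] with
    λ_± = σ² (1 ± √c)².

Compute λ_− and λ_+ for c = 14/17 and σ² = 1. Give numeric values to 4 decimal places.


c = 14/17 = 0.823529; √c = 0.907485.
λ_− = σ² (1 − √c)² = 1 · (1 − 0.907485)² = 1 · (0.092515)² = 0.008559.
λ_+ = σ² (1 + √c)² = 1 · (1 + 0.907485)² = 1 · (1.907485)² = 3.638500.

Rounded to 4 decimal places: λ_− ≈ 0.0086, λ_+ ≈ 3.6385.


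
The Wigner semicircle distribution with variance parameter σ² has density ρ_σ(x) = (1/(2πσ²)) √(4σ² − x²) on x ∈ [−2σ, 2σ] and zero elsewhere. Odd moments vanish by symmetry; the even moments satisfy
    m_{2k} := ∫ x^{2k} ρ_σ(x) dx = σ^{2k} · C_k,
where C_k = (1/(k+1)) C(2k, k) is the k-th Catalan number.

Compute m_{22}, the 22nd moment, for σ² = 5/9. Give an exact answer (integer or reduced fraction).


By the scaled semicircle moment identity, m_{2k} = σ^{2k} · C_k with k = 11.
C_11 = (1/(k+1)) · C(2k, k) = (1/12) · C(22, 11) = (1/12) · 705432 = 58786.
σ^{2k} = (σ²)^k = (5/9)^11 = 48828125/31381059609.

Therefore m_{22} = σ^{22} · C_11 = (48828125/31381059609) · 58786 = 2870410156250/31381059609.


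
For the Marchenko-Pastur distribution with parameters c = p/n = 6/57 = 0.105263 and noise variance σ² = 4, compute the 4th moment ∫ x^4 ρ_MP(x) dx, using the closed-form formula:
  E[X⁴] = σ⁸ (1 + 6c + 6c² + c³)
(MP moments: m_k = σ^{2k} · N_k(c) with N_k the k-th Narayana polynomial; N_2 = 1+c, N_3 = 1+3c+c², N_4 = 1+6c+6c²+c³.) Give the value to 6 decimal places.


E[X⁴] = σ⁸ (1 + 6c + 6c² + c³) (fourth MP moment). With σ² = 4 (so σ⁸ = 256) and c = 6/57 = 0.105263: E[X⁴] = 256 · (1 + 6·0.105263 + 6·(0.105263)² + (0.105263)³) = 256 · 1.699227.

So E[X^4] = 435.002187.


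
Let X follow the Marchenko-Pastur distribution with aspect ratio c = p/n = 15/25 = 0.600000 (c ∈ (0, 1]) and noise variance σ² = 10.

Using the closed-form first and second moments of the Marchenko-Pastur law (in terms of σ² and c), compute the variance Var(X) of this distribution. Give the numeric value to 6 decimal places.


Recall the MP moments m_1 = E[X] = σ² and m_2 = E[X²] = σ⁴ (1 + c).
m_1 = E[X] = σ² = 10, so m_1² = 100.
m_2 = E[X²] = σ⁴ (1 + c) = 100 · (1 + 0.600000) = 100 · 1.600000 = 160.000000.
(Note m_2 − m_1² simplifies to c · σ⁴ = 0.600000 · 100.)

Var(X) = m_2 − m_1² = 160.000000 − 100 = 60.000000.


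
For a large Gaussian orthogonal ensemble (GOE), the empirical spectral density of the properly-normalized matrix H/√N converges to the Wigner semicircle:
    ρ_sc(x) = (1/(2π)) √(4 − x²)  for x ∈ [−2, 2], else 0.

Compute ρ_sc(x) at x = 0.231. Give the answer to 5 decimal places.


ρ_sc(x) = (1/(2π)) √(4 − x²). With x = 0.231:
  4 − x² = 4 − (0.231)² = 4 − 0.053361 = 3.946639.
  √(4 − x²) = 1.986615.
  1/(2π) = 0.159155.
  ρ_sc(0.231) = 0.159155 · 1.986615 = 0.316180.

Rounded to 5 decimal places: ρ_sc(0.231) ≈ 0.31618.


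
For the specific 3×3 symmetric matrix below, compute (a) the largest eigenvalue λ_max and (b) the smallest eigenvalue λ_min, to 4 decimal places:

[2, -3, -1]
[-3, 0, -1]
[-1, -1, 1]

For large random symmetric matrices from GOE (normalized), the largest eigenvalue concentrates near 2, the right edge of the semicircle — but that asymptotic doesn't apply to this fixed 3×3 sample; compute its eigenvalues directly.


Since M is real symmetric, all three eigenvalues are real; they are the roots of det(λI − M) = λ³ − (tr M) λ² + s λ − det M, where s is the sum of the principal 2×2 minors.
tr M = 2 + 0 + 1 = 3.
s = (2·0 − (-3)²) + (2·1 − (-1)²) + (0·1 − (-1)²) = -9 + 1 + (-1) = -9.
det M (expand along row 1) = 2·(-1) − (-3)·(-4) + (-1)·3 = -17.
Characteristic polynomial: λ³ − 3λ² − 9λ + 17 = 0.
Substitute λ = y + (tr M)/3 = y + 1.000000 to remove the quadratic term: y³ + p·y + q = 0 with p = s − (tr M)²/3 = -12.000000 and q = −2(tr M)³/27 + (tr M)·s/3 − det M = 6.000000.
Three real roots ⇒ use the trigonometric (Viète) form: r = 2√(−p/3) = 4.000000, φ = arccos(3q/(p·r)) = arccos(-0.375000) = 1.955193 rad.
y_k = r·cos(φ/3 − 2πk/3) for k = 0, 1, 2 gives y = 3.180140, 0.511128, -3.691268.
λ_k = y_k + 1.000000 gives λ = 4.1801, 1.5111, -2.6913 (check: the sum is 3.0000 = tr M).

Hence λ_max = 4.1801 and λ_min = -2.6913.


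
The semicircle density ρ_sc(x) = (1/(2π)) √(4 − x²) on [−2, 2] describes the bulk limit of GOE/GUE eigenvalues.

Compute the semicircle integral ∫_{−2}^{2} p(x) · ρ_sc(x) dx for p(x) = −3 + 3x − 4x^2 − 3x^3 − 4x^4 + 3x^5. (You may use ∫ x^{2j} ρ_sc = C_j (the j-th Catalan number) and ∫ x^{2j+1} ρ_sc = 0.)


Write p(x) = Σ a_i x^i, split into monomials and integrate each against ρ_sc separately.
Using ∫ x^{2j} ρ_sc = C_j = (1/(j+1)) C(2j, j) (Catalan numbers) and ∫ x^{2j+1} ρ_sc = 0 (odd monomials vanish by symmetry):
  i = 0 (even): a_0 · C_{0} = -3 · 1 = -3
  i = 1 (odd): ∫ x^1 ρ_sc = 0 (vanishes)
  i = 2 (even): a_2 · C_{1} = -4 · 1 = -4
  i = 3 (odd): ∫ x^3 ρ_sc = 0 (vanishes)
  i = 4 (even): a_4 · C_{2} = -4 · 2 = -8
  i = 5 (odd): ∫ x^5 ρ_sc = 0 (vanishes)

Summing the contributions: ∫_{−2}^{2} p(x) ρ_sc(x) dx = (-3) + (-4) + (-8) = -15.


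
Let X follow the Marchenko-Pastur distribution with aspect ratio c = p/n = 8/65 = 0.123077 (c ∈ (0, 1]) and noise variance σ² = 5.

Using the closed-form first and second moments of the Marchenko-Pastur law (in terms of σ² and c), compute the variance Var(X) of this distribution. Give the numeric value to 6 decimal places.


Recall the MP moments m_1 = E[X] = σ² and m_2 = E[X²] = σ⁴ (1 + c).
m_1 = E[X] = σ² = 5, so m_1² = 25.
m_2 = E[X²] = σ⁴ (1 + c) = 25 · (1 + 0.123077) = 25 · 1.123077 = 28.076923.
(Note m_2 − m_1² simplifies to c · σ⁴ = 0.123077 · 25.)

Var(X) = m_2 − m_1² = 28.076923 − 25 = 3.076923.


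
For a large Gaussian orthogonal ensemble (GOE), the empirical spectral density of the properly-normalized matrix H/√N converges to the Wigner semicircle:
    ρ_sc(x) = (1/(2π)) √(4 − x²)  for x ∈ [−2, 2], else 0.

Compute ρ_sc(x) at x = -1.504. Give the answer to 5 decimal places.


ρ_sc(x) = (1/(2π)) √(4 − x²). With x = -1.504:
  4 − x² = 4 − (-1.504)² = 4 − 2.262016 = 1.737984.
  √(4 − x²) = 1.318326.
  1/(2π) = 0.159155.
  ρ_sc(-1.504) = 0.159155 · 1.318326 = 0.209818.

Rounded to 5 decimal places: ρ_sc(-1.504) ≈ 0.20982.


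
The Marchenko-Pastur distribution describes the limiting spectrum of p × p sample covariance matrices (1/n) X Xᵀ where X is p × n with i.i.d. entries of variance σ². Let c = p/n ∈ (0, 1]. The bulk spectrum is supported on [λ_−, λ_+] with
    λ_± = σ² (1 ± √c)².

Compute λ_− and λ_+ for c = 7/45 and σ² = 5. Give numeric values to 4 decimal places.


c = 7/45 = 0.155556; √c = 0.394405.
λ_− = σ² (1 − √c)² = 5 · (1 − 0.394405)² = 5 · (0.605595)² = 1.833725.
λ_+ = σ² (1 + √c)² = 5 · (1 + 0.394405)² = 5 · (1.394405)² = 9.721831.

Rounded to 4 decimal places: λ_− ≈ 1.8337, λ_+ ≈ 9.7218.


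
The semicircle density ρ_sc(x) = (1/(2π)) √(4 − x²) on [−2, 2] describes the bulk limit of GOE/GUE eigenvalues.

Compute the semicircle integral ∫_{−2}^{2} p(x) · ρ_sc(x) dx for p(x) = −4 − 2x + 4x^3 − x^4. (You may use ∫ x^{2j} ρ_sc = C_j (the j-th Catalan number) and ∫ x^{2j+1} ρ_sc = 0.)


Write p(x) = Σ a_i x^i, split into monomials and integrate each against ρ_sc separately.
Using ∫ x^{2j} ρ_sc = C_j = (1/(j+1)) C(2j, j) (Catalan numbers) and ∫ x^{2j+1} ρ_sc = 0 (odd monomials vanish by symmetry):
  i = 0 (even): a_0 · C_{0} = -4 · 1 = -4
  i = 1 (odd): ∫ x^1 ρ_sc = 0 (vanishes)
  i = 3 (odd): ∫ x^3 ρ_sc = 0 (vanishes)
  i = 4 (even): a_4 · C_{2} = -1 · 2 = -2

Summing the contributions: ∫_{−2}^{2} p(x) ρ_sc(x) dx = (-4) + (-2) = -6.


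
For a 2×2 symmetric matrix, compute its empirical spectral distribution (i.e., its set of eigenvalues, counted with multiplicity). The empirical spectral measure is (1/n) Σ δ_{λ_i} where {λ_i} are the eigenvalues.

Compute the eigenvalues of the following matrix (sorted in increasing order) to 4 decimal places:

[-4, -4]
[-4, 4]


Since M is real symmetric, both eigenvalues are real; they are the roots of det(λI − M) = λ² − (tr M) λ + det M.
tr M = -4 + 4 = 0.
det M = (-4)·4 − (-4)² = -16 − 16 = -32.
Characteristic polynomial: λ² − 32 = 0.
Discriminant Δ = (tr M)² − 4·det M = 0 − (-128) = 128; √Δ = 11.313708.
λ = (tr M ± √Δ)/2 = (0 ± 11.313708)/2, giving (tr M − √Δ)/2 = -5.6569 and (tr M + √Δ)/2 = 5.6569.

Eigenvalues sorted in increasing order: [-5.6569, 5.6569].


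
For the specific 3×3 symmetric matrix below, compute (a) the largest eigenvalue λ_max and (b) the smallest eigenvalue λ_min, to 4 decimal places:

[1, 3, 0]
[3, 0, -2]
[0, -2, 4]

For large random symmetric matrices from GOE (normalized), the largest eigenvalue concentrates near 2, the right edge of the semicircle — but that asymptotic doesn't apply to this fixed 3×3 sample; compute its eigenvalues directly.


Since M is real symmetric, all three eigenvalues are real; they are the roots of det(λI − M) = λ³ − (tr M) λ² + s λ − det M, where s is the sum of the principal 2×2 minors.
tr M = 1 + 0 + 4 = 5.
s = (1·0 − 3²) + (1·4 − 0²) + (0·4 − (-2)²) = -9 + 4 + (-4) = -9.
det M (expand along row 1) = 1·(-4) − 3·12 + 0·(-6) = -40.
Characteristic polynomial: λ³ − 5λ² − 9λ + 40 = 0.
Substitute λ = y + (tr M)/3 = y + 1.666667 to remove the quadratic term: y³ + p·y + q = 0 with p = s − (tr M)²/3 = -17.333333 and q = −2(tr M)³/27 + (tr M)·s/3 − det M = 15.740741.
Three real roots ⇒ use the trigonometric (Viète) form: r = 2√(−p/3) = 4.807402, φ = arccos(3q/(p·r)) = arccos(-0.566701) = 2.173293 rad.
y_k = r·cos(φ/3 − 2πk/3) for k = 0, 1, 2 gives y = 3.600151, 0.959003, -4.559155.
λ_k = y_k + 1.666667 gives λ = 5.2668, 2.6257, -2.8925 (check: the sum is 5.0000 = tr M).

Hence λ_max = 5.2668 and λ_min = -2.8925.


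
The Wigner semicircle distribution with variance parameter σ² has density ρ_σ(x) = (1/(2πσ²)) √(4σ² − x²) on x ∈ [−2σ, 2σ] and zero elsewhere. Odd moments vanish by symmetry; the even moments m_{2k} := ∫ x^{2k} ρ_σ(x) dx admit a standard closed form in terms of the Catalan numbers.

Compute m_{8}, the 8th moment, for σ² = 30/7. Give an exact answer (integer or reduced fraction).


By the scaled semicircle moment identity, m_{2k} = σ^{2k} · C_k with k = 4.
C_4 = (1/(k+1)) · C(2k, k) = (1/5) · C(8, 4) = (1/5) · 70 = 14.
σ^{2k} = (σ²)^k = (30/7)^4 = 810000/2401.

Therefore m_{8} = σ^{8} · C_4 = (810000/2401) · 14 = 1620000/343.


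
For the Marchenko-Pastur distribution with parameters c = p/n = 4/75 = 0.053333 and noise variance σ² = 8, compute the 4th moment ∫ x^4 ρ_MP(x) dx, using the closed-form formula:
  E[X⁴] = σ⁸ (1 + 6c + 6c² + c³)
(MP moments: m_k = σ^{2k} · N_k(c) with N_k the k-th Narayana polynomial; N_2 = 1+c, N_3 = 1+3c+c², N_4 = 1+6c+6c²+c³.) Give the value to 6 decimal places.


E[X⁴] = σ⁸ (1 + 6c + 6c² + c³) (fourth MP moment). With σ² = 8 (so σ⁸ = 4096) and c = 4/75 = 0.053333: E[X⁴] = 4096 · (1 + 6·0.053333 + 6·(0.053333)² + (0.053333)³) = 4096 · 1.337218.

So E[X^4] = 5477.246445.


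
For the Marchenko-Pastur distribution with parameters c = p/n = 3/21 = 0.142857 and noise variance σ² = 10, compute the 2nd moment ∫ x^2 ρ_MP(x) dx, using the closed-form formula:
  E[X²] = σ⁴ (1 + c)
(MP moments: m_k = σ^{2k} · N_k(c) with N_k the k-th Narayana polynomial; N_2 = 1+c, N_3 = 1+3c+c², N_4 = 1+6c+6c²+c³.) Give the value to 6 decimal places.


E[X²] = σ⁴ (1 + c) (second MP moment). With σ² = 10 (so σ⁴ = 100) and c = 3/21 = 0.142857: E[X²] = 100 · (1 + 0.142857) = 100 · 1.142857.

So E[X^2] = 114.285714.


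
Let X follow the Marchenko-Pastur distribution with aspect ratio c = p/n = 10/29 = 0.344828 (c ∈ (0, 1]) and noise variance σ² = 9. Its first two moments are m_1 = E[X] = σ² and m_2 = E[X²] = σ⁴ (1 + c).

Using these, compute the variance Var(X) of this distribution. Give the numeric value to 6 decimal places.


m_1 = E[X] = σ² = 9, so m_1² = 81.
m_2 = E[X²] = σ⁴ (1 + c) = 81 · (1 + 0.344828) = 81 · 1.344828 = 108.931034.
(Note m_2 − m_1² simplifies to c · σ⁴ = 0.344828 · 81.)

Var(X) = m_2 − m_1² = 108.931034 − 81 = 27.931034.


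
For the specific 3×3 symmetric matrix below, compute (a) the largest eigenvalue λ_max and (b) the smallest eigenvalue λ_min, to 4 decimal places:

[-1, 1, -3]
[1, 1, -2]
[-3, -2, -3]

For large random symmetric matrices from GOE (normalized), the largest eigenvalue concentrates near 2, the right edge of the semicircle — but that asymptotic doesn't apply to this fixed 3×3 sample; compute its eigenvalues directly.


Since M is real symmetric, all three eigenvalues are real; they are the roots of det(λI − M) = λ³ − (tr M) λ² + s λ − det M, where s is the sum of the principal 2×2 minors.
tr M = -1 + 1 + (-3) = -3.
s = ((-1)·1 − 1²) + ((-1)·(-3) − (-3)²) + (1·(-3) − (-2)²) = -2 + (-6) + (-7) = -15.
det M (expand along row 1) = (-1)·(-7) − 1·(-9) + (-3)·1 = 13.
Characteristic polynomial: λ³ + 3λ² − 15λ − 13 = 0.
Substitute λ = y + (tr M)/3 = y − 1.000000 to remove the quadratic term: y³ + p·y + q = 0 with p = s − (tr M)²/3 = -18.000000 and q = −2(tr M)³/27 + (tr M)·s/3 − det M = 4.000000.
Three real roots ⇒ use the trigonometric (Viète) form: r = 2√(−p/3) = 4.898979, φ = arccos(3q/(p·r)) = arccos(-0.136083) = 1.707303 rad.
y_k = r·cos(φ/3 − 2πk/3) for k = 0, 1, 2 gives y = 4.126831, 0.222837, -4.349668.
λ_k = y_k − 1.000000 gives λ = 3.1268, -0.7772, -5.3497 (check: the sum is -3.0000 = tr M).

Hence λ_max = 3.1268 and λ_min = -5.3497.


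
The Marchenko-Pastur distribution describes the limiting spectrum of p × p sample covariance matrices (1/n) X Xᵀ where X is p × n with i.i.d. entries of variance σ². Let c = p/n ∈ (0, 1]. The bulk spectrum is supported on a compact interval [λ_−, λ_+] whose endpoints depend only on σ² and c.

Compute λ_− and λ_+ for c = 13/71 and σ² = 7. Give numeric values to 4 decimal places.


c = 13/71 = 0.183099; √c = 0.427900.
λ_− = σ² (1 − √c)² = 7 · (1 − 0.427900)² = 7 · (0.572100)² = 2.291087.
λ_+ = σ² (1 + √c)² = 7 · (1 + 0.427900)² = 7 · (1.427900)² = 14.272293.

Rounded to 4 decimal places: λ_− ≈ 2.2911, λ_+ ≈ 14.2723.


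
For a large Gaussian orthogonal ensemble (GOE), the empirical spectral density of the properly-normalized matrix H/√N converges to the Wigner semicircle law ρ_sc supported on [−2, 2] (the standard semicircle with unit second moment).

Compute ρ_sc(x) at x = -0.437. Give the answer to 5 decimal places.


ρ_sc(x) = (1/(2π)) √(4 − x²). With x = -0.437:
  4 − x² = 4 − (-0.437)² = 4 − 0.190969 = 3.809031.
  √(4 − x²) = 1.951674.
  1/(2π) = 0.159155.
  ρ_sc(-0.437) = 0.159155 · 1.951674 = 0.310619.

Rounded to 5 decimal places: ρ_sc(-0.437) ≈ 0.31062.


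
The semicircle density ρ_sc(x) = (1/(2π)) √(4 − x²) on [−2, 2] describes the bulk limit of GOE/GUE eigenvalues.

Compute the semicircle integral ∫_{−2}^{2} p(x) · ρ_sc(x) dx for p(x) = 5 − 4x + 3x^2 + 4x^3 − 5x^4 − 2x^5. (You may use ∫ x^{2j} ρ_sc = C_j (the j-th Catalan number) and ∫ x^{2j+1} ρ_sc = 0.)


Write p(x) = Σ a_i x^i, split into monomials and integrate each against ρ_sc separately.
Using ∫ x^{2j} ρ_sc = C_j = (1/(j+1)) C(2j, j) (Catalan numbers) and ∫ x^{2j+1} ρ_sc = 0 (odd monomials vanish by symmetry):
  i = 0 (even): a_0 · C_{0} = 5 · 1 = 5
  i = 1 (odd): ∫ x^1 ρ_sc = 0 (vanishes)
  i = 2 (even): a_2 · C_{1} = 3 · 1 = 3
  i = 3 (odd): ∫ x^3 ρ_sc = 0 (vanishes)
  i = 4 (even): a_4 · C_{2} = -5 · 2 = -10
  i = 5 (odd): ∫ x^5 ρ_sc = 0 (vanishes)

Summing the contributions: ∫_{−2}^{2} p(x) ρ_sc(x) dx = 5 + 3 + (-10) = -2.


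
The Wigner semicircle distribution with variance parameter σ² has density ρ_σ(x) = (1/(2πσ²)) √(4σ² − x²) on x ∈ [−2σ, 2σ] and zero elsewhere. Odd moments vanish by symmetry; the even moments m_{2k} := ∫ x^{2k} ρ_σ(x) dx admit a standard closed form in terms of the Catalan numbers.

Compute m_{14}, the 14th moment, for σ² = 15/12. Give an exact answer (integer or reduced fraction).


By the scaled semicircle moment identity, m_{2k} = σ^{2k} · C_k with k = 7.
C_7 = (1/(k+1)) · C(2k, k) = (1/8) · C(14, 7) = (1/8) · 3432 = 429.
σ^{2k} = (σ²)^k = (15/12)^7 = 78125/16384.

Therefore m_{14} = σ^{14} · C_7 = (78125/16384) · 429 = 33515625/16384.


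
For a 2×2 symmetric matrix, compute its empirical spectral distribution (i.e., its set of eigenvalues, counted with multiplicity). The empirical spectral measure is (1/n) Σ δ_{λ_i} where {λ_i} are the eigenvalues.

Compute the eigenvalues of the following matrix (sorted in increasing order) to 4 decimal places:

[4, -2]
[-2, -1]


Since M is real symmetric, both eigenvalues are real; they are the roots of det(λI − M) = λ² − (tr M) λ + det M.
tr M = 4 + (-1) = 3.
det M = 4·(-1) − (-2)² = -4 − 4 = -8.
Characteristic polynomial: λ² − 3λ − 8 = 0.
Discriminant Δ = (tr M)² − 4·det M = 9 − (-32) = 41; √Δ = 6.403124.
λ = (tr M ± √Δ)/2 = (3 ± 6.403124)/2, giving (tr M − √Δ)/2 = -1.7016 and (tr M + √Δ)/2 = 4.7016.

Eigenvalues sorted in increasing order: [-1.7016, 4.7016].


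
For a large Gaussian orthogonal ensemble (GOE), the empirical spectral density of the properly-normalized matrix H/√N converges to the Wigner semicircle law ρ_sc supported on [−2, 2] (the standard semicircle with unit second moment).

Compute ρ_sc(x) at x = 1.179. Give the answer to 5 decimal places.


ρ_sc(x) = (1/(2π)) √(4 − x²). With x = 1.179:
  4 − x² = 4 − (1.179)² = 4 − 1.390041 = 2.609959.
  √(4 − x²) = 1.615537.
  1/(2π) = 0.159155.
  ρ_sc(1.179) = 0.159155 · 1.615537 = 0.257121.

Rounded to 5 decimal places: ρ_sc(1.179) ≈ 0.25712.


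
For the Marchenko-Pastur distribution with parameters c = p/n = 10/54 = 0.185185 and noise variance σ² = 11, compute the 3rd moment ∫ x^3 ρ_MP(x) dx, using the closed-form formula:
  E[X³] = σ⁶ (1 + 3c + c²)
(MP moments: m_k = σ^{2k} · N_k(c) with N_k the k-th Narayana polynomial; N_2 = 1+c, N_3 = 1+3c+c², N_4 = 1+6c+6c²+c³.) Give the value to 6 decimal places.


E[X³] = σ⁶ (1 + 3c + c²) (third MP moment). With σ² = 11 (so σ⁶ = 1331) and c = 10/54 = 0.185185: E[X³] = 1331 · (1 + 3·0.185185 + (0.185185)²) = 1331 · 1.589849.

So E[X^3] = 2116.089163.


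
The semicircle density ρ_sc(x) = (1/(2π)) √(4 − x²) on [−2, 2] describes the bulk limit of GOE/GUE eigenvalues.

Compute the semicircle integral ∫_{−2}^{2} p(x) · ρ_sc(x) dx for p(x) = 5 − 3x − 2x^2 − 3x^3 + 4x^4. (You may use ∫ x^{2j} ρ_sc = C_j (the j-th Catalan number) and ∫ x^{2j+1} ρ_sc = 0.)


Write p(x) = Σ a_i x^i, split into monomials and integrate each against ρ_sc separately.
Using ∫ x^{2j} ρ_sc = C_j = (1/(j+1)) C(2j, j) (Catalan numbers) and ∫ x^{2j+1} ρ_sc = 0 (odd monomials vanish by symmetry):
  i = 0 (even): a_0 · C_{0} = 5 · 1 = 5
  i = 1 (odd): ∫ x^1 ρ_sc = 0 (vanishes)
  i = 2 (even): a_2 · C_{1} = -2 · 1 = -2
  i = 3 (odd): ∫ x^3 ρ_sc = 0 (vanishes)
  i = 4 (even): a_4 · C_{2} = 4 · 2 = 8

Summing the contributions: ∫_{−2}^{2} p(x) ρ_sc(x) dx = 5 + (-2) + 8 = 11.


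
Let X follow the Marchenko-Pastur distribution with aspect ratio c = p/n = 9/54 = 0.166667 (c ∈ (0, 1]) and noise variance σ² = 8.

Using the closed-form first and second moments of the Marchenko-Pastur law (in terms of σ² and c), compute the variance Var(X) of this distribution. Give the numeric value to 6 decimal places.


Recall the MP moments m_1 = E[X] = σ² and m_2 = E[X²] = σ⁴ (1 + c).
m_1 = E[X] = σ² = 8, so m_1² = 64.
m_2 = E[X²] = σ⁴ (1 + c) = 64 · (1 + 0.166667) = 64 · 1.166667 = 74.666667.
(Note m_2 − m_1² simplifies to c · σ⁴ = 0.166667 · 64.)

Var(X) = m_2 − m_1² = 74.666667 − 64 = 10.666667.


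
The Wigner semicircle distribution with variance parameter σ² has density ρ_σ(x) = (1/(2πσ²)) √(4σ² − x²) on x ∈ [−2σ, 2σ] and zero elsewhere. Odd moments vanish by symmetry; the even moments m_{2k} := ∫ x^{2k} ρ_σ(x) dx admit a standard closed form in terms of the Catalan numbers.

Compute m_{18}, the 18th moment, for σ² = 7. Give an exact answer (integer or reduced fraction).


By the scaled semicircle moment identity, m_{2k} = σ^{2k} · C_k with k = 9.
C_9 = (1/(k+1)) · C(2k, k) = (1/10) · C(18, 9) = (1/10) · 48620 = 4862.
σ^{2k} = (σ²)^k = (7)^9 = 40353607.

Therefore m_{18} = σ^{18} · C_9 = 40353607 · 4862 = 196199237234.


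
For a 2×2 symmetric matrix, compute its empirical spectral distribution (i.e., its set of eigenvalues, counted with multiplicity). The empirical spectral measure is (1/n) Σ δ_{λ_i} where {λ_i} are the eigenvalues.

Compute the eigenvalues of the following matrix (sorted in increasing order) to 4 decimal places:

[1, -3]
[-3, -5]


Since M is real symmetric, both eigenvalues are real; they are the roots of det(λI − M) = λ² − (tr M) λ + det M.
tr M = 1 + (-5) = -4.
det M = 1·(-5) − (-3)² = -5 − 9 = -14.
Characteristic polynomial: λ² + 4λ − 14 = 0.
Discriminant Δ = (tr M)² − 4·det M = 16 − (-56) = 72; √Δ = 8.485281.
λ = (tr M ± √Δ)/2 = (-4 ± 8.485281)/2, giving (tr M − √Δ)/2 = -6.2426 and (tr M + √Δ)/2 = 2.2426.

Eigenvalues sorted in increasing order: [-6.2426, 2.2426].
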